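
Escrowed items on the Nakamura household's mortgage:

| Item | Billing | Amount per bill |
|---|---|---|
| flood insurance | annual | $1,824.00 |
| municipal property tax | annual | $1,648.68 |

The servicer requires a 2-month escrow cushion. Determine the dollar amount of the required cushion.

Flood insurance = $1,824.00 per year
Municipal property tax = $1,648.68 per year
Total per year = $1,824.00 + $1,648.68 = $3,472.68
Monthly = $3,472.68 / 12 = $289.39
Cushion = 2 × $289.39 = $578.78

$578.78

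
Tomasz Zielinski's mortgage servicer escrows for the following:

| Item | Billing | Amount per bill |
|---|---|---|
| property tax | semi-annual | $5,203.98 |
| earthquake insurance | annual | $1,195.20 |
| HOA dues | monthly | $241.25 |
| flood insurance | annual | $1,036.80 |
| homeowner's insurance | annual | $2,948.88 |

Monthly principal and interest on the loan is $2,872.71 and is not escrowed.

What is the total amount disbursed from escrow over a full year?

$18,483.84

Property tax: $5,203.98 × 2 = $10,407.96 per year
Earthquake insurance: $1,195.20 per year
HOA dues: $241.25 × 12 = $2,895.00 per year
Flood insurance: $1,036.80 per year
Homeowner's insurance: $2,948.88 per year
Yearly total = $18,483.84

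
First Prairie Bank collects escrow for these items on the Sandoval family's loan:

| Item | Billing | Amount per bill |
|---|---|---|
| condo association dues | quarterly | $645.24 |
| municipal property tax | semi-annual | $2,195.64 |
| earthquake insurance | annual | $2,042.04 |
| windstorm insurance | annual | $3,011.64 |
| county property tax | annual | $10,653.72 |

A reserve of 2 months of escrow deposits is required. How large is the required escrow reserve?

Condo association dues: $645.24 × 4 = $2,580.96
Municipal property tax: $2,195.64 × 2 = $4,391.28
Earthquake insurance: $2,042.04
Windstorm insurance: $3,011.64
County property tax: $10,653.72
Total per year = $2,580.96 + $4,391.28 + $2,042.04 + $3,011.64 + $10,653.72 = $22,679.64
Per month = $22,679.64 ÷ 12 = $1,889.97
Cushion = 2 × $1,889.97 = $3,779.94

$3,779.94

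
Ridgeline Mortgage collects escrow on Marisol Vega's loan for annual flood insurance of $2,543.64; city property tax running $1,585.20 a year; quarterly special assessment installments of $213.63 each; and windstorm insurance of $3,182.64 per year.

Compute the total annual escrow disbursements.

Flood insurance = $2,543.64 annually
City property tax = $1,585.20 annually
Special assessment = $213.63 × 4 = $854.52 annually
Windstorm insurance = $3,182.64 annually
Total per year = $2,543.64 + $1,585.20 + $854.52 + $3,182.64 = $8,166.00

$8,166.00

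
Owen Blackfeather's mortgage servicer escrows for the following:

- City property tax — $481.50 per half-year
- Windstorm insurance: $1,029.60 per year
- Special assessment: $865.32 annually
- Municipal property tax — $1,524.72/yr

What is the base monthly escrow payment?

City property tax: $481.50 × 2 = $963.00 annually
Windstorm insurance: $1,029.60 annually
Special assessment: $865.32 annually
Municipal property tax: $1,524.72 annually
Annual escrow total = $4,382.64
Monthly escrow = $4,382.64 / 12 = $365.22

$365.22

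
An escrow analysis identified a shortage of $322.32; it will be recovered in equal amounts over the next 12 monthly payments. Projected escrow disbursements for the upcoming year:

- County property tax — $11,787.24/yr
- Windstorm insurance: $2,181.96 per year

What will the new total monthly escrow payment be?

County property tax = $11,787.24
Windstorm insurance = $2,181.96
Annual escrow total = $13,969.20
Monthly escrow = $13,969.20 ÷ 12 = $1,164.10
Monthly shortage recovery: $322.32 / 12 = $26.86
Adjusted monthly = $1,164.10 + $26.86 = $1,190.96

$1,190.96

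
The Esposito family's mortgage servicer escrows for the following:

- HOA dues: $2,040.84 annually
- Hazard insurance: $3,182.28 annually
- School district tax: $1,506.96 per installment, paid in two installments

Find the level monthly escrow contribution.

HOA dues — $2,040.84 per year
Hazard insurance — $3,182.28 per year
School district tax — $1,506.96 × 2 = $3,013.92 per year
Total per year = $2,040.84 + $3,182.28 + $3,013.92 = $8,237.04
Monthly escrow = $8,237.04 / 12 = $686.42

$686.42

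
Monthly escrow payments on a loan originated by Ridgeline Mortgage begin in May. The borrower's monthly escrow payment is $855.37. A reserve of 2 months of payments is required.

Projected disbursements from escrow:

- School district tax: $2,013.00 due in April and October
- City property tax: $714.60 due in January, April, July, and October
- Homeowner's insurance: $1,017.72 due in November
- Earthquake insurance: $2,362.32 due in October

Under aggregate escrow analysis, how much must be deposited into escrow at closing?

Cushion = 2 × $855.37 = $1,710.74
Trial balance (start $0, +$855.37 each month, − disbursements):
  May: +$855.37 → $855.37
  Jun: +$855.37 → $1,710.74
  Jul: +$855.37 − $714.60 → $1,851.51
  Aug: +$855.37 → $2,706.88
  Sep: +$855.37 → $3,562.25
  Oct: +$855.37 − $5,089.92 → -$672.30
  Nov: +$855.37 − $1,017.72 → -$834.65
  Dec: +$855.37 → $20.72
  Jan: +$855.37 − $714.60 → $161.49
  Feb: +$855.37 → $1,016.86
  Mar: +$855.37 → $1,872.23
  Apr: +$855.37 − $2,727.60 → $0.00
Lowest trial balance = -$834.65 (Nov)
Initial deposit = cushion − low point = $1,710.74 − (-$834.65) = $2,545.39

$2,545.39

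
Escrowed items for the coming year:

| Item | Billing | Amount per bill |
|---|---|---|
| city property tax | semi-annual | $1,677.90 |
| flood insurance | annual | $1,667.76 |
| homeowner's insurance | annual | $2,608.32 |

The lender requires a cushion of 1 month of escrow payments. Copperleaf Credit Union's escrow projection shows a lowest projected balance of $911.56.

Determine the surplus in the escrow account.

$275.57

City property tax — $1,677.90 × 2 = $3,355.80 annually
Flood insurance — $1,667.76 annually
Homeowner's insurance — $2,608.32 annually
Annual escrow total = $3,355.80 + $1,667.76 + $2,608.32 = $7,631.88
Per month = $7,631.88 / 12 = $635.99
Cushion = 1 × $635.99 = $635.99
Excess over cushion: $911.56 − $635.99 = $275.57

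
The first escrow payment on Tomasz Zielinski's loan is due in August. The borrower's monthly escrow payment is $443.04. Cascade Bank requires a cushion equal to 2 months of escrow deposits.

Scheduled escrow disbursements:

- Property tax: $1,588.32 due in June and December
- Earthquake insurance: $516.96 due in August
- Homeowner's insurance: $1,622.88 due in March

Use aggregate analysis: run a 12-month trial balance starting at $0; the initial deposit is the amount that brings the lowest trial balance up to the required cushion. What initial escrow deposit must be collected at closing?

$1,329.12

Cushion = 2 × $443.04 = $886.08
Trial balance (start $0, +$443.04 each month, − disbursements):
  Aug: +$443.04 − $516.96 → -$73.92
  Sep: +$443.04 → $369.12
  Oct: +$443.04 → $812.16
  Nov: +$443.04 → $1,255.20
  Dec: +$443.04 − $1,588.32 → $109.92
  Jan: +$443.04 → $552.96
  Feb: +$443.04 → $996.00
  Mar: +$443.04 − $1,622.88 → -$183.84
  Apr: +$443.04 → $259.20
  May: +$443.04 → $702.24
  Jun: +$443.04 − $1,588.32 → -$443.04
  Jul: +$443.04 → $0.00
Lowest trial balance = -$443.04 (Jun)
Initial deposit = cushion − low point = $886.08 − (-$443.04) = $1,329.12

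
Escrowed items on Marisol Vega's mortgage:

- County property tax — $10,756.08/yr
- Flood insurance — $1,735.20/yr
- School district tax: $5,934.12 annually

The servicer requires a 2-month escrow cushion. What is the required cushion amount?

County property tax: $10,756.08
Flood insurance: $1,735.20
School district tax: $5,934.12
Annual escrow total = $10,756.08 + $1,735.20 + $5,934.12 = $18,425.40
Monthly escrow = $18,425.40 / 12 = $1,535.45
Cushion = 2 × $1,535.45 = $3,070.90

$3,070.90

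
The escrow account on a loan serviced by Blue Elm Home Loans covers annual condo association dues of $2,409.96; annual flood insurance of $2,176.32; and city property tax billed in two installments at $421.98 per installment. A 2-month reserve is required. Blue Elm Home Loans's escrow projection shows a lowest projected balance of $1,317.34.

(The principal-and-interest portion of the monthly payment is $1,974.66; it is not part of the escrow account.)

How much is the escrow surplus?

Condo association dues: $2,409.96 annually
Flood insurance: $2,176.32 annually
City property tax: $421.98 × 2 = $843.96 annually
Annual escrow total = $2,409.96 + $2,176.32 + $843.96 = $5,430.24
Monthly = $5,430.24 ÷ 12 = $452.52
Required cushion = 2 × $452.52 = $905.04
Surplus = $1,317.34 − $905.04 = $412.30

$412.30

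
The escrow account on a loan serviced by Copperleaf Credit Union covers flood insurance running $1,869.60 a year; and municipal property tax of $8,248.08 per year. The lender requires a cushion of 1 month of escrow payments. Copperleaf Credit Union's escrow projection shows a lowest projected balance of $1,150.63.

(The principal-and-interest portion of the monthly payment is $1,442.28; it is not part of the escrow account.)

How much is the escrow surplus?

Flood insurance: $1,869.60/yr
Municipal property tax: $8,248.08/yr
Annual escrow total = $1,869.60 + $8,248.08 = $10,117.68
Monthly = $10,117.68 / 12 = $843.14
Required cushion = 1 × $843.14 = $843.14
Surplus = $1,150.63 − $843.14 = $307.49

$307.49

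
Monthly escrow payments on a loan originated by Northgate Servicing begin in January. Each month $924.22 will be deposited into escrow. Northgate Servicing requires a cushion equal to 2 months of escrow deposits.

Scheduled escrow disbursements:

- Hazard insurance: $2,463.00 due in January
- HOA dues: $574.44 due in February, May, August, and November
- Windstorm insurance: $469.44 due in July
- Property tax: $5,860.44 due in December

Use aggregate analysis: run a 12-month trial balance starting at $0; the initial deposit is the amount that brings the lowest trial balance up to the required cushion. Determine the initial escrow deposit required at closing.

Cushion = 2 × $924.22 = $1,848.44
Trial balance (start $0, +$924.22 each month, − disbursements):
  Jan: +$924.22 − $2,463.00 → -$1,538.78
  Feb: +$924.22 − $574.44 → -$1,189.00
  Mar: +$924.22 → -$264.78
  Apr: +$924.22 → $659.44
  May: +$924.22 − $574.44 → $1,009.22
  Jun: +$924.22 → $1,933.44
  Jul: +$924.22 − $469.44 → $2,388.22
  Aug: +$924.22 − $574.44 → $2,738.00
  Sep: +$924.22 → $3,662.22
  Oct: +$924.22 → $4,586.44
  Nov: +$924.22 − $574.44 → $4,936.22
  Dec: +$924.22 − $5,860.44 → $0.00
Lowest trial balance = -$1,538.78 (Jan)
Initial deposit = cushion − low point = $1,848.44 − (-$1,538.78) = $3,387.22

$3,387.22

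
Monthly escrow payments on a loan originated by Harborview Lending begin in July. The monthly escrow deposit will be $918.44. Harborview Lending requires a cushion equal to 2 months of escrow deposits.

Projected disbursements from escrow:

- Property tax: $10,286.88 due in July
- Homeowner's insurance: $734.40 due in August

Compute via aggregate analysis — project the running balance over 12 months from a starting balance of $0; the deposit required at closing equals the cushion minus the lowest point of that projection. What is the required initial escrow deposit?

$11,205.32

Cushion = 2 × $918.44 = $1,836.88
Trial balance (start $0, +$918.44 each month, − disbursements):
  Jul: +$918.44 − $10,286.88 → -$9,368.44
  Aug: +$918.44 − $734.40 → -$9,184.40
  Sep: +$918.44 → -$8,265.96
  Oct: +$918.44 → -$7,347.52
  Nov: +$918.44 → -$6,429.08
  Dec: +$918.44 → -$5,510.64
  Jan: +$918.44 → -$4,592.20
  Feb: +$918.44 → -$3,673.76
  Mar: +$918.44 → -$2,755.32
  Apr: +$918.44 → -$1,836.88
  May: +$918.44 → -$918.44
  Jun: +$918.44 → $0.00
Lowest trial balance = -$9,368.44 (Jul)
Initial deposit = cushion − low point = $1,836.88 − (-$9,368.44) = $11,205.32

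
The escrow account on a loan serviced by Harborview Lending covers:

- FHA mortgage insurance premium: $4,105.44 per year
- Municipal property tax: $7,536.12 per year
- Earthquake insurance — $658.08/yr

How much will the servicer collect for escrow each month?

$1,024.97

FHA mortgage insurance premium — $4,105.44
Municipal property tax — $7,536.12
Earthquake insurance — $658.08
Total per year = $12,299.64
Monthly = $12,299.64 / 12 = $1,024.97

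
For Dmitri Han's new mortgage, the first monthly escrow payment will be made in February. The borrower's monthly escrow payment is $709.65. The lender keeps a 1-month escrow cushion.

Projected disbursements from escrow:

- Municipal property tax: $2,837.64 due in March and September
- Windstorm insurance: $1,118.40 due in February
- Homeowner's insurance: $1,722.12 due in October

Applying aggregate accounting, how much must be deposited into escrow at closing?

$3,246.39

Cushion = 1 × $709.65 = $709.65
Trial balance (start $0, +$709.65 each month, − disbursements):
  Feb: +$709.65 − $1,118.40 → -$408.75
  Mar: +$709.65 − $2,837.64 → -$2,536.74
  Apr: +$709.65 → -$1,827.09
  May: +$709.65 → -$1,117.44
  Jun: +$709.65 → -$407.79
  Jul: +$709.65 → $301.86
  Aug: +$709.65 → $1,011.51
  Sep: +$709.65 − $2,837.64 → -$1,116.48
  Oct: +$709.65 − $1,722.12 → -$2,128.95
  Nov: +$709.65 → -$1,419.30
  Dec: +$709.65 → -$709.65
  Jan: +$709.65 → $0.00
Lowest trial balance = -$2,536.74 (Mar)
Initial deposit = cushion − low point = $709.65 − (-$2,536.74) = $3,246.39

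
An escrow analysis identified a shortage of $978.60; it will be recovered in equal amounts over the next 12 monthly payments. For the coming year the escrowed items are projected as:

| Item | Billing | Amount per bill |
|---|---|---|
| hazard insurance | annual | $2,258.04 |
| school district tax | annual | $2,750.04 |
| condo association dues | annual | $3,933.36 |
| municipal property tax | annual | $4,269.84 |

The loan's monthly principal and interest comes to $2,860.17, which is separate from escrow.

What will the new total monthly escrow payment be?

$1,182.49

Hazard insurance — $2,258.04 annually
School district tax — $2,750.04 annually
Condo association dues — $3,933.36 annually
Municipal property tax — $4,269.84 annually
Total annual escrow = $13,211.28
Base monthly escrow = $13,211.28 / 12 = $1,100.94
Monthly shortage recovery: $978.60 ÷ 12 = $81.55
New monthly escrow = $1,100.94 + $81.55 = $1,182.49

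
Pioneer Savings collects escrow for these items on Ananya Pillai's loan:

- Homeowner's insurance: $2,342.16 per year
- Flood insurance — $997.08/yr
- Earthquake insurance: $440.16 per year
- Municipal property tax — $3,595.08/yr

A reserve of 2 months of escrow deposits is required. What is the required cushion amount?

$1,229.08

Homeowner's insurance — $2,342.16
Flood insurance — $997.08
Earthquake insurance — $440.16
Municipal property tax — $3,595.08
Total annual escrow = $2,342.16 + $997.08 + $440.16 + $3,595.08 = $7,374.48
Base monthly escrow = $7,374.48 ÷ 12 = $614.54
Reserve = 2 × $614.54 = $1,229.08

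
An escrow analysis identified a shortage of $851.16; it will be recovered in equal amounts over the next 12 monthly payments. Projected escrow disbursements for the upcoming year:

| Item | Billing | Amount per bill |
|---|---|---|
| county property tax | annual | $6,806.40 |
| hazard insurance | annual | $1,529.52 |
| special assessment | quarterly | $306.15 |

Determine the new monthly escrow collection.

County property tax: $6,806.40 annually
Hazard insurance: $1,529.52 annually
Special assessment: $306.15 × 4 = $1,224.60 annually
Total annual escrow = $6,806.40 + $1,529.52 + $1,224.60 = $9,560.52
Monthly escrow = $9,560.52 / 12 = $796.71
Shortage spread = $851.16 / 12 = $70.93/mo
New monthly escrow = $796.71 + $70.93 = $867.64

$867.64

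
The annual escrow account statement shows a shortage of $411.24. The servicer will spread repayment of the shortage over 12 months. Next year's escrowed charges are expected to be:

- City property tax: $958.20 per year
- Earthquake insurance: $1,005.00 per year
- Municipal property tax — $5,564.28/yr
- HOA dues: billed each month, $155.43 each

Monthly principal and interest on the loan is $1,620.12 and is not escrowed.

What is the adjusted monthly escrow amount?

$816.99

City property tax = $958.20
Earthquake insurance = $1,005.00
Municipal property tax = $5,564.28
HOA dues = $155.43 × 12 = $1,865.16
Yearly total = $958.20 + $1,005.00 + $5,564.28 + $1,865.16 = $9,392.64
Monthly escrow = $9,392.64 / 12 = $782.72
Shortage spread = $411.24 / 12 = $34.27/mo
New monthly escrow = $782.72 + $34.27 = $816.99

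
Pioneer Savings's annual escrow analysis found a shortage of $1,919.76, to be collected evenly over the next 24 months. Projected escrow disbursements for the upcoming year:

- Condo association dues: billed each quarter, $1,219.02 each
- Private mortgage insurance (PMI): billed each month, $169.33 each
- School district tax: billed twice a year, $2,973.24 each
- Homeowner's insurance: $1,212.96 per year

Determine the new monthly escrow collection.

Condo association dues — $1,219.02 × 4 = $4,876.08
Private mortgage insurance (PMI) — $169.33 × 12 = $2,031.96
School district tax — $2,973.24 × 2 = $5,946.48
Homeowner's insurance — $1,212.96
Annual escrow total = $14,067.48
Monthly escrow = $14,067.48 / 12 = $1,172.29
Shortage spread = $1,919.76 / 24 = $79.99/mo
New monthly escrow = $1,172.29 + $79.99 = $1,252.28

$1,252.28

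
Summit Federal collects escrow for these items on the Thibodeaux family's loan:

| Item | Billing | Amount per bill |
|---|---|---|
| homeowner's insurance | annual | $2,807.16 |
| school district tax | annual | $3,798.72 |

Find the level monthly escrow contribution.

Homeowner's insurance = $2,807.16/yr
School district tax = $3,798.72/yr
Annual escrow total = $6,605.88
Monthly = $6,605.88 ÷ 12 = $550.49

$550.49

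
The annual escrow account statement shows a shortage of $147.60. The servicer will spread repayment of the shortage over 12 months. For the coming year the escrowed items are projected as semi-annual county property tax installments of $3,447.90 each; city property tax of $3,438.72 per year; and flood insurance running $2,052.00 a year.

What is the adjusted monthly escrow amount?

$1,044.51

County property tax: $3,447.90 × 2 = $6,895.80
City property tax: $3,438.72
Flood insurance: $2,052.00
Yearly total = $6,895.80 + $3,438.72 + $2,052.00 = $12,386.52
Per month = $12,386.52 / 12 = $1,032.21
Shortage spread = $147.60 ÷ 12 = $12.30/mo
New monthly escrow = $1,032.21 + $12.30 = $1,044.51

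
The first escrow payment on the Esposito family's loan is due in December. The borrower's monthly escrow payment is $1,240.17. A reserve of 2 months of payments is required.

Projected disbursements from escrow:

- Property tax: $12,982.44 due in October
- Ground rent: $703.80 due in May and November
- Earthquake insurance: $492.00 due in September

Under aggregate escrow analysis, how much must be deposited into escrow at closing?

$3,016.71

Cushion = 2 × $1,240.17 = $2,480.34
Trial balance (start $0, +$1,240.17 each month, − disbursements):
  Dec: +$1,240.17 → $1,240.17
  Jan: +$1,240.17 → $2,480.34
  Feb: +$1,240.17 → $3,720.51
  Mar: +$1,240.17 → $4,960.68
  Apr: +$1,240.17 → $6,200.85
  May: +$1,240.17 − $703.80 → $6,737.22
  Jun: +$1,240.17 → $7,977.39
  Jul: +$1,240.17 → $9,217.56
  Aug: +$1,240.17 → $10,457.73
  Sep: +$1,240.17 − $492.00 → $11,205.90
  Oct: +$1,240.17 − $12,982.44 → -$536.37
  Nov: +$1,240.17 − $703.80 → $0.00
Lowest trial balance = -$536.37 (Oct)
Initial deposit = cushion − low point = $2,480.34 − (-$536.37) = $3,016.71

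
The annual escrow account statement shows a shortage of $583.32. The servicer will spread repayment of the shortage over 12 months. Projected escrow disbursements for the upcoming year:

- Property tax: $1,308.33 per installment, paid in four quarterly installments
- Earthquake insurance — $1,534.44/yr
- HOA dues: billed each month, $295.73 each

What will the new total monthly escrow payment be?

Property tax = $1,308.33 × 4 = $5,233.32/yr
Earthquake insurance = $1,534.44/yr
HOA dues = $295.73 × 12 = $3,548.76/yr
Total annual escrow = $10,316.52
Per month = $10,316.52 / 12 = $859.71
Shortage spread = $583.32 ÷ 12 = $48.61/mo
Adjusted monthly = $859.71 + $48.61 = $908.32

$908.32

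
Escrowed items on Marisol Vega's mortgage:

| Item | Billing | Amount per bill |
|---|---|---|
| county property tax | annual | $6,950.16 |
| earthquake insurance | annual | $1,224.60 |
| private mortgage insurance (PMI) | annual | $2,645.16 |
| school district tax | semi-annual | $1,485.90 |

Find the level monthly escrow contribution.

County property tax = $6,950.16 per year
Earthquake insurance = $1,224.60 per year
Private mortgage insurance (PMI) = $2,645.16 per year
School district tax = $1,485.90 × 2 = $2,971.80 per year
Total per year = $13,791.72
Monthly escrow = $13,791.72 / 12 = $1,149.31

$1,149.31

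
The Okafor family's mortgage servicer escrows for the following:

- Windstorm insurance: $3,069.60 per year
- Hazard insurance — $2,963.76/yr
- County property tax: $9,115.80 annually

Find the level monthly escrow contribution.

Windstorm insurance: $3,069.60 annually
Hazard insurance: $2,963.76 annually
County property tax: $9,115.80 annually
Annual escrow total = $15,149.16
Per month = $15,149.16 / 12 = $1,262.43

$1,262.43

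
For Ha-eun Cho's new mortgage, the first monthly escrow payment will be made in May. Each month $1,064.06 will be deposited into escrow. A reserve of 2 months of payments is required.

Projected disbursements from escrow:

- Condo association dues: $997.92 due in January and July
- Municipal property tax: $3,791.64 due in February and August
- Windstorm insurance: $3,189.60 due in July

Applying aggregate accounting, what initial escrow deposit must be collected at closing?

$5,851.04

Cushion = 2 × $1,064.06 = $2,128.12
Trial balance (start $0, +$1,064.06 each month, − disbursements):
  May: +$1,064.06 → $1,064.06
  Jun: +$1,064.06 → $2,128.12
  Jul: +$1,064.06 − $4,187.52 → -$995.34
  Aug: +$1,064.06 − $3,791.64 → -$3,722.92
  Sep: +$1,064.06 → -$2,658.86
  Oct: +$1,064.06 → -$1,594.80
  Nov: +$1,064.06 → -$530.74
  Dec: +$1,064.06 → $533.32
  Jan: +$1,064.06 − $997.92 → $599.46
  Feb: +$1,064.06 − $3,791.64 → -$2,128.12
  Mar: +$1,064.06 → -$1,064.06
  Apr: +$1,064.06 → $0.00
Lowest trial balance = -$3,722.92 (Aug)
Initial deposit = cushion − low point = $2,128.12 − (-$3,722.92) = $5,851.04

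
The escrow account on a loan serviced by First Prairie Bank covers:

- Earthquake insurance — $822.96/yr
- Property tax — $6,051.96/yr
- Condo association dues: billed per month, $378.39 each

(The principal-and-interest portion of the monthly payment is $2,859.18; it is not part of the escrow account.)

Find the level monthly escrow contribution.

Earthquake insurance = $822.96/yr
Property tax = $6,051.96/yr
Condo association dues = $378.39 × 12 = $4,540.68/yr
Total per year = $822.96 + $6,051.96 + $4,540.68 = $11,415.60
Base monthly escrow = $11,415.60 / 12 = $951.30

$951.30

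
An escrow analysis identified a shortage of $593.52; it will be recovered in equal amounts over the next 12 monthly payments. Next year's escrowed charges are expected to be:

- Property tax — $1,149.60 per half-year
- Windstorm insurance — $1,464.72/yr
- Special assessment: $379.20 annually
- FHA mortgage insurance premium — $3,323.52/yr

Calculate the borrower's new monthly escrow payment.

$671.68

Property tax — $1,149.60 × 2 = $2,299.20 annually
Windstorm insurance — $1,464.72 annually
Special assessment — $379.20 annually
FHA mortgage insurance premium — $3,323.52 annually
Annual escrow total = $2,299.20 + $1,464.72 + $379.20 + $3,323.52 = $7,466.64
Monthly = $7,466.64 / 12 = $622.22
Shortage per month = $593.52 / 12 = $49.46
Adjusted monthly = $622.22 + $49.46 = $671.68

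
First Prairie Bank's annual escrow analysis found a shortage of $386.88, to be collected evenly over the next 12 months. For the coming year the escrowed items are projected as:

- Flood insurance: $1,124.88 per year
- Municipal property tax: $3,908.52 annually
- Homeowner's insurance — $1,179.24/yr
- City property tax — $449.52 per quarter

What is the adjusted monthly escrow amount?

$699.80

Flood insurance — $1,124.88/yr
Municipal property tax — $3,908.52/yr
Homeowner's insurance — $1,179.24/yr
City property tax — $449.52 × 4 = $1,798.08/yr
Combined annual = $1,124.88 + $3,908.52 + $1,179.24 + $1,798.08 = $8,010.72
Monthly escrow = $8,010.72 / 12 = $667.56
Monthly shortage recovery: $386.88 / 12 = $32.24
New monthly escrow = $667.56 + $32.24 = $699.80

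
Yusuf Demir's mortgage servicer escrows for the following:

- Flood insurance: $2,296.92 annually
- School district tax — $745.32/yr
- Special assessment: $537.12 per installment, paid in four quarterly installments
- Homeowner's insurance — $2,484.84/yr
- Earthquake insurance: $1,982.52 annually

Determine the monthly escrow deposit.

$804.84

Flood insurance = $2,296.92/yr
School district tax = $745.32/yr
Special assessment = $537.12 × 4 = $2,148.48/yr
Homeowner's insurance = $2,484.84/yr
Earthquake insurance = $1,982.52/yr
Combined annual = $2,296.92 + $745.32 + $2,148.48 + $2,484.84 + $1,982.52 = $9,658.08
Per month = $9,658.08 / 12 = $804.84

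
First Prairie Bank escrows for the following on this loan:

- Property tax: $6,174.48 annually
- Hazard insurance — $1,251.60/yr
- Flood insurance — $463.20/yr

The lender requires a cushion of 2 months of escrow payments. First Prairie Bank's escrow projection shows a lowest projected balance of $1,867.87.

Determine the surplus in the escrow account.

$552.99

Property tax — $6,174.48 annually
Hazard insurance — $1,251.60 annually
Flood insurance — $463.20 annually
Total per year = $6,174.48 + $1,251.60 + $463.20 = $7,889.28
Per month = $7,889.28 / 12 = $657.44
Required cushion = 2 × $657.44 = $1,314.88
Surplus = $1,867.87 − $1,314.88 = $552.99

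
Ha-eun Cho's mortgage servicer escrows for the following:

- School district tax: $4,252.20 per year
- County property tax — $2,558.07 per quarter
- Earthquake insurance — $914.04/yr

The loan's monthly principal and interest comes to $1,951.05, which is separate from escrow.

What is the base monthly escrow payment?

School district tax = $4,252.20/yr
County property tax = $2,558.07 × 4 = $10,232.28/yr
Earthquake insurance = $914.04/yr
Combined annual = $4,252.20 + $10,232.28 + $914.04 = $15,398.52
Monthly escrow = $15,398.52 / 12 = $1,283.21

$1,283.21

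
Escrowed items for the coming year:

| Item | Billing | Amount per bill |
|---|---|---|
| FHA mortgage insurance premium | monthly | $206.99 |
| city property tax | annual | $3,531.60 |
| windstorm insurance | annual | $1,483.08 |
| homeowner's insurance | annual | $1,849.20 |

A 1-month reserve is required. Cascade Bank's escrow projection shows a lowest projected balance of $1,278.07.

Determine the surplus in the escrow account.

FHA mortgage insurance premium = $206.99 × 12 = $2,483.88
City property tax = $3,531.60
Windstorm insurance = $1,483.08
Homeowner's insurance = $1,849.20
Combined annual = $2,483.88 + $3,531.60 + $1,483.08 + $1,849.20 = $9,347.76
Base monthly escrow = $9,347.76 / 12 = $778.98
Required reserve = 1 × $778.98 = $778.98
Surplus = $1,278.07 − $778.98 = $499.09

$499.09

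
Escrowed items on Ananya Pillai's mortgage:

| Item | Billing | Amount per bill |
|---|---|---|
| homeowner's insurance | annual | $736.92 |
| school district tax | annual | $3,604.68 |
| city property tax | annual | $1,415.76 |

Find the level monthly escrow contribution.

$479.78

Homeowner's insurance: $736.92/yr
School district tax: $3,604.68/yr
City property tax: $1,415.76/yr
Annual escrow total = $5,757.36
Monthly escrow = $5,757.36 ÷ 12 = $479.78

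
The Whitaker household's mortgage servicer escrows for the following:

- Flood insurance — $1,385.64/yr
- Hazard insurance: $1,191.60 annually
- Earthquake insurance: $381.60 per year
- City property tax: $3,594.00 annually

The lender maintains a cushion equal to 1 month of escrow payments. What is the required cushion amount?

$546.07

Flood insurance: $1,385.64 annually
Hazard insurance: $1,191.60 annually
Earthquake insurance: $381.60 annually
City property tax: $3,594.00 annually
Annual escrow total = $6,552.84
Monthly = $6,552.84 / 12 = $546.07
Required cushion = 1 × $546.07 = $546.07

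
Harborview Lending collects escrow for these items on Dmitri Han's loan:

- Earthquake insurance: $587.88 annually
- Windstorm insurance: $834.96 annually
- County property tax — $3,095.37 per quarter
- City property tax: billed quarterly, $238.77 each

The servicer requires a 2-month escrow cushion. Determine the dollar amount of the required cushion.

Earthquake insurance = $587.88/yr
Windstorm insurance = $834.96/yr
County property tax = $3,095.37 × 4 = $12,381.48/yr
City property tax = $238.77 × 4 = $955.08/yr
Total per year = $587.88 + $834.96 + $12,381.48 + $955.08 = $14,759.40
Monthly escrow = $14,759.40 ÷ 12 = $1,229.95
Cushion = 2 × $1,229.95 = $2,459.90

$2,459.90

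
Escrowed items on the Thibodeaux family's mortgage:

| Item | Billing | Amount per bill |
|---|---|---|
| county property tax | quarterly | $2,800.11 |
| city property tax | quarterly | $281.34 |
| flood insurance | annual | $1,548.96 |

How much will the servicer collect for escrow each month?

$1,156.23

County property tax: $2,800.11 × 4 = $11,200.44
City property tax: $281.34 × 4 = $1,125.36
Flood insurance: $1,548.96
Total annual escrow = $11,200.44 + $1,125.36 + $1,548.96 = $13,874.76
Base monthly escrow = $13,874.76 / 12 = $1,156.23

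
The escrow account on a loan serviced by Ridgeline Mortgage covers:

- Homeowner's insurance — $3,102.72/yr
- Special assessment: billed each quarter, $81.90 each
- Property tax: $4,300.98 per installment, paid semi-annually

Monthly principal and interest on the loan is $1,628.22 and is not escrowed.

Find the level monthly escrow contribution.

$1,002.69

Homeowner's insurance — $3,102.72 annually
Special assessment — $81.90 × 4 = $327.60 annually
Property tax — $4,300.98 × 2 = $8,601.96 annually
Combined annual = $3,102.72 + $327.60 + $8,601.96 = $12,032.28
Monthly = $12,032.28 ÷ 12 = $1,002.69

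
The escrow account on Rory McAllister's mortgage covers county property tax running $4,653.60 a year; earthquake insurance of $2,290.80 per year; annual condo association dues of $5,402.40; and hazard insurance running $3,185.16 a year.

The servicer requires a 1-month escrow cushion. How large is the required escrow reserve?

$1,294.33

County property tax = $4,653.60 annually
Earthquake insurance = $2,290.80 annually
Condo association dues = $5,402.40 annually
Hazard insurance = $3,185.16 annually
Annual escrow total = $4,653.60 + $2,290.80 + $5,402.40 + $3,185.16 = $15,531.96
Monthly = $15,531.96 ÷ 12 = $1,294.33
Required cushion = 1 × $1,294.33 = $1,294.33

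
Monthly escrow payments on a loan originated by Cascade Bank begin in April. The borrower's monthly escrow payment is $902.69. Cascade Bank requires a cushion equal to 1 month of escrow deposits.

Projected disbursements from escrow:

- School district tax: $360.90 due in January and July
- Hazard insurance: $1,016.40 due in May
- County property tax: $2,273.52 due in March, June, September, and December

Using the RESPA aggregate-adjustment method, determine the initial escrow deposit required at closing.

$1,484.54

Cushion = 1 × $902.69 = $902.69
Trial balance (start $0, +$902.69 each month, − disbursements):
  Apr: +$902.69 → $902.69
  May: +$902.69 − $1,016.40 → $788.98
  Jun: +$902.69 − $2,273.52 → -$581.85
  Jul: +$902.69 − $360.90 → -$40.06
  Aug: +$902.69 → $862.63
  Sep: +$902.69 − $2,273.52 → -$508.20
  Oct: +$902.69 → $394.49
  Nov: +$902.69 → $1,297.18
  Dec: +$902.69 − $2,273.52 → -$73.65
  Jan: +$902.69 − $360.90 → $468.14
  Feb: +$902.69 → $1,370.83
  Mar: +$902.69 − $2,273.52 → $0.00
Lowest trial balance = -$581.85 (Jun)
Initial deposit = cushion − low point = $902.69 − (-$581.85) = $1,484.54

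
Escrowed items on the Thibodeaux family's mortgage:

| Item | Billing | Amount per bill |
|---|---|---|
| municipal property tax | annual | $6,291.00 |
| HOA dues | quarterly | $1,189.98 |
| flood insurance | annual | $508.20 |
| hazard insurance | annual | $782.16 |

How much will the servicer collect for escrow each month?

$1,028.44

Municipal property tax = $6,291.00 per year
HOA dues = $1,189.98 × 4 = $4,759.92 per year
Flood insurance = $508.20 per year
Hazard insurance = $782.16 per year
Annual escrow total = $6,291.00 + $4,759.92 + $508.20 + $782.16 = $12,341.28
Base monthly escrow = $12,341.28 / 12 = $1,028.44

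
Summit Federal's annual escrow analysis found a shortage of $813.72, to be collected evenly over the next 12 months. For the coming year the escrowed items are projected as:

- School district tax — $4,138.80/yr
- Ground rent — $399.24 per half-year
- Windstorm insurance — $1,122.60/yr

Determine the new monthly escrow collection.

School district tax = $4,138.80 per year
Ground rent = $399.24 × 2 = $798.48 per year
Windstorm insurance = $1,122.60 per year
Total annual escrow = $4,138.80 + $798.48 + $1,122.60 = $6,059.88
Monthly escrow = $6,059.88 ÷ 12 = $504.99
Shortage spread = $813.72 ÷ 12 = $67.81/mo
New monthly escrow = $504.99 + $67.81 = $572.80

$572.80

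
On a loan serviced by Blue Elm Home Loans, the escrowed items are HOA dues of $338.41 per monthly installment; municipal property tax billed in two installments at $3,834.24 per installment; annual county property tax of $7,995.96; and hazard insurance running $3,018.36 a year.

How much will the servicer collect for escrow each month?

HOA dues: $338.41 × 12 = $4,060.92 per year
Municipal property tax: $3,834.24 × 2 = $7,668.48 per year
County property tax: $7,995.96 per year
Hazard insurance: $3,018.36 per year
Combined annual = $22,743.72
Base monthly escrow = $22,743.72 / 12 = $1,895.31

$1,895.31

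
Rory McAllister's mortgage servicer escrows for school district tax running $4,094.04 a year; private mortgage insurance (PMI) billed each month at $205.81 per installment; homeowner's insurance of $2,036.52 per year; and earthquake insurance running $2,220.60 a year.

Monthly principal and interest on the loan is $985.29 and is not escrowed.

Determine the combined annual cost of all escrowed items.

$10,820.88

School district tax: $4,094.04 per year
Private mortgage insurance (PMI): $205.81 × 12 = $2,469.72 per year
Homeowner's insurance: $2,036.52 per year
Earthquake insurance: $2,220.60 per year
Yearly total = $4,094.04 + $2,469.72 + $2,036.52 + $2,220.60 = $10,820.88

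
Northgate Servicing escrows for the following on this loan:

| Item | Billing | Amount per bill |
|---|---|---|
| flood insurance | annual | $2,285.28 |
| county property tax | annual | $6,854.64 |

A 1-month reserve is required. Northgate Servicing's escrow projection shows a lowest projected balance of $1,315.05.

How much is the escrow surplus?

Flood insurance: $2,285.28 per year
County property tax: $6,854.64 per year
Annual escrow total = $2,285.28 + $6,854.64 = $9,139.92
Base monthly escrow = $9,139.92 ÷ 12 = $761.66
Required cushion = 1 × $761.66 = $761.66
Excess over cushion: $1,315.05 − $761.66 = $553.39

$553.39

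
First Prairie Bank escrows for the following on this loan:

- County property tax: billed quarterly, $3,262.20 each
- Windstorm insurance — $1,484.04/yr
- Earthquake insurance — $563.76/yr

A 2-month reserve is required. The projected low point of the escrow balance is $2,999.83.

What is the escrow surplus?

County property tax = $3,262.20 × 4 = $13,048.80 annually
Windstorm insurance = $1,484.04 annually
Earthquake insurance = $563.76 annually
Total per year = $15,096.60
Monthly escrow = $15,096.60 / 12 = $1,258.05
Required reserve = 2 × $1,258.05 = $2,516.10
Surplus = $2,999.83 − $2,516.10 = $483.73

$483.73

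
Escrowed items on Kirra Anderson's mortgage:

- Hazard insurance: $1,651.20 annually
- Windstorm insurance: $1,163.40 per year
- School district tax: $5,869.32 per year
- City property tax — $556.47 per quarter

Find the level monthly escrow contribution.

$909.15

Hazard insurance — $1,651.20/yr
Windstorm insurance — $1,163.40/yr
School district tax — $5,869.32/yr
City property tax — $556.47 × 4 = $2,225.88/yr
Total annual escrow = $10,909.80
Monthly escrow = $10,909.80 / 12 = $909.15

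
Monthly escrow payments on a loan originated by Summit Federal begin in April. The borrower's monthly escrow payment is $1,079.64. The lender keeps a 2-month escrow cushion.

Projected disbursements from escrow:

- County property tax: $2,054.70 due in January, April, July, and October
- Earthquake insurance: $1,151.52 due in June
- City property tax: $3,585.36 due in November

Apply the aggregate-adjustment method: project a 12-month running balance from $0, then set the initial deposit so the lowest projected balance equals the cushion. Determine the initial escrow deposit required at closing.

$4,423.14

Cushion = 2 × $1,079.64 = $2,159.28
Trial balance (start $0, +$1,079.64 each month, − disbursements):
  Apr: +$1,079.64 − $2,054.70 → -$975.06
  May: +$1,079.64 → $104.58
  Jun: +$1,079.64 − $1,151.52 → $32.70
  Jul: +$1,079.64 − $2,054.70 → -$942.36
  Aug: +$1,079.64 → $137.28
  Sep: +$1,079.64 → $1,216.92
  Oct: +$1,079.64 − $2,054.70 → $241.86
  Nov: +$1,079.64 − $3,585.36 → -$2,263.86
  Dec: +$1,079.64 → -$1,184.22
  Jan: +$1,079.64 − $2,054.70 → -$2,159.28
  Feb: +$1,079.64 → -$1,079.64
  Mar: +$1,079.64 → $0.00
Lowest trial balance = -$2,263.86 (Nov)
Initial deposit = cushion − low point = $2,159.28 − (-$2,263.86) = $4,423.14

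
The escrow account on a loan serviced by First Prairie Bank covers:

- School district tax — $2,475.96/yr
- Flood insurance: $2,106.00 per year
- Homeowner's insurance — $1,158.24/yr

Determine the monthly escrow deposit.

School district tax = $2,475.96/yr
Flood insurance = $2,106.00/yr
Homeowner's insurance = $1,158.24/yr
Annual escrow total = $5,740.20
Monthly = $5,740.20 ÷ 12 = $478.35

$478.35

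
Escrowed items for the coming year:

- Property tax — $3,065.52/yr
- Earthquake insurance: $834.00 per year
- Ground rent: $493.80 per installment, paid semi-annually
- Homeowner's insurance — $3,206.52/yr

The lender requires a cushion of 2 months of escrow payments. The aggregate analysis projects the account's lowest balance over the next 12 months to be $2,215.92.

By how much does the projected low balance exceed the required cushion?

$866.98

Property tax = $3,065.52 per year
Earthquake insurance = $834.00 per year
Ground rent = $493.80 × 2 = $987.60 per year
Homeowner's insurance = $3,206.52 per year
Total per year = $3,065.52 + $834.00 + $987.60 + $3,206.52 = $8,093.64
Monthly escrow = $8,093.64 ÷ 12 = $674.47
Cushion = 2 × $674.47 = $1,348.94
Surplus = $2,215.92 − $1,348.94 = $866.98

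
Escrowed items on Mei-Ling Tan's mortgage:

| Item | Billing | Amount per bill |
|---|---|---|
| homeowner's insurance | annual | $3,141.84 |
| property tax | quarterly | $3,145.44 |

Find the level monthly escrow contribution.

$1,310.30

Homeowner's insurance — $3,141.84
Property tax — $3,145.44 × 4 = $12,581.76
Total annual escrow = $3,141.84 + $12,581.76 = $15,723.60
Monthly escrow = $15,723.60 / 12 = $1,310.30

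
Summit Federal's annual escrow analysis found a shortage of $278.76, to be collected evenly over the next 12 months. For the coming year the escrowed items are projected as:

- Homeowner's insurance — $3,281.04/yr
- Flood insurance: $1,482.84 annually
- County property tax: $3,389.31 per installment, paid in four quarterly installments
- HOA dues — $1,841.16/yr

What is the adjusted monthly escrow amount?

$1,703.42

Homeowner's insurance: $3,281.04 annually
Flood insurance: $1,482.84 annually
County property tax: $3,389.31 × 4 = $13,557.24 annually
HOA dues: $1,841.16 annually
Total per year = $20,162.28
Per month = $20,162.28 / 12 = $1,680.19
Shortage spread = $278.76 ÷ 12 = $23.23/mo
New monthly escrow = $1,680.19 + $23.23 = $1,703.42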